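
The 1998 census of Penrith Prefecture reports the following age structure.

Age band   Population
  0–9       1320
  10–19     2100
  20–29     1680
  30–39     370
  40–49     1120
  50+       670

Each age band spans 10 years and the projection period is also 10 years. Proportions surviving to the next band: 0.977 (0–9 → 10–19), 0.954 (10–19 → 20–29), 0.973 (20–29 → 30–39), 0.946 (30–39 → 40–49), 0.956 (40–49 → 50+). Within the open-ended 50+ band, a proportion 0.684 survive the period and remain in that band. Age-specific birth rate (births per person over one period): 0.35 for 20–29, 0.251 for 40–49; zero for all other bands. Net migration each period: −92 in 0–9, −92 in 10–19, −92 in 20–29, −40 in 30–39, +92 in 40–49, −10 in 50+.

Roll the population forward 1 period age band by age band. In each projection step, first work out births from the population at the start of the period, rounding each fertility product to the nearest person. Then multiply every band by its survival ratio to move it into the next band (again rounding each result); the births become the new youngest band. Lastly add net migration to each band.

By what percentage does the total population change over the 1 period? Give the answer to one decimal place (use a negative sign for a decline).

(Groups numbered youngest = 1 to oldest = 6.)
Period 1.
Births: 1680 × 0.35 = 588  |  1120 × 0.251 = 281 — total 869
Group 2: 1320 × 0.977 = 1290
Group 3: 2100 × 0.954 = 2003
Group 4: 1680 × 0.973 = 1635
Group 5: 370 × 0.946 = 350
Group 6: 1120 × 0.956 + 670 × 0.684 = 1071 + 458 = 1529
Net migration: Group 1 − 92 → 777; Group 2 − 92 → 1198; Group 3 − 92 → 1911; Group 4 − 40 → 1595; Group 5 + 92 → 442; Group 6 − 10 → 1519
Population now: 0–9=777, 10–19=1198, 20–29=1911, 30–39=1595, 40–49=442, 50+=1519
Total: 7260 → 7442; change = 182; percentage change = 2.5%

2.5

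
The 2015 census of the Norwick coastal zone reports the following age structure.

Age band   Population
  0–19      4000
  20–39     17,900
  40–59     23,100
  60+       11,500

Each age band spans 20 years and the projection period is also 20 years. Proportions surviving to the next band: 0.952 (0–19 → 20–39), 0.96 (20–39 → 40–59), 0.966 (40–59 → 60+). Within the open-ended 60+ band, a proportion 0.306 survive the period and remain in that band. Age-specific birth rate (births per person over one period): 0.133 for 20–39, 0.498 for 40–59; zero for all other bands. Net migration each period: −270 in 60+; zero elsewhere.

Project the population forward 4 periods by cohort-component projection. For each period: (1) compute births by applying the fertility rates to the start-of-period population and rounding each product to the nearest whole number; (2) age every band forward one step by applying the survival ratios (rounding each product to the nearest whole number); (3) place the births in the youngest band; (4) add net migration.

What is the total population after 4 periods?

34408

Period 1.
Births: 17900 * 0.133 = 2381, 23100 * 0.498 = 11504 → 13885
20–39: 4000 * 0.952 = 3808
40–59: 17900 * 0.96 = 17184
60+: 23100 * 0.966 + 11500 * 0.306 = 22315 + 3519 = 25834
Net migration: 60+ − 270 → 25564
End of period: [13885, 3808, 17184, 25564]
Period 2.
Births: 3808 * 0.133 = 506, 17184 * 0.498 = 8558 → 9064
20–39: 13885 * 0.952 = 13219
40–59: 3808 * 0.96 = 3656
60+: 17184 * 0.966 + 25564 * 0.306 = 16600 + 7823 = 24423
Net migration: 60+ − 270 → 24153
End of period: [9064, 13219, 3656, 24153]
Period 3.
Births: 13219 * 0.133 = 1758, 3656 * 0.498 = 1821 → 3579
20–39: 9064 * 0.952 = 8629
40–59: 13219 * 0.96 = 12690
60+: 3656 * 0.966 + 24153 * 0.306 = 3532 + 7391 = 10923
Net migration: 60+ − 270 → 10653
End of period: [3579, 8629, 12690, 10653]
Period 4.
Births: 8629 * 0.133 = 1148, 12690 * 0.498 = 6320 → 7468
20–39: 3579 * 0.952 = 3407
40–59: 8629 * 0.96 = 8284
60+: 12690 * 0.966 + 10653 * 0.306 = 12259 + 3260 = 15519
Net migration: 60+ − 270 → 15249
End of period: [7468, 3407, 8284, 15249]
Total after period 4: 7468 + 3407 + 8284 + 15249 = 34408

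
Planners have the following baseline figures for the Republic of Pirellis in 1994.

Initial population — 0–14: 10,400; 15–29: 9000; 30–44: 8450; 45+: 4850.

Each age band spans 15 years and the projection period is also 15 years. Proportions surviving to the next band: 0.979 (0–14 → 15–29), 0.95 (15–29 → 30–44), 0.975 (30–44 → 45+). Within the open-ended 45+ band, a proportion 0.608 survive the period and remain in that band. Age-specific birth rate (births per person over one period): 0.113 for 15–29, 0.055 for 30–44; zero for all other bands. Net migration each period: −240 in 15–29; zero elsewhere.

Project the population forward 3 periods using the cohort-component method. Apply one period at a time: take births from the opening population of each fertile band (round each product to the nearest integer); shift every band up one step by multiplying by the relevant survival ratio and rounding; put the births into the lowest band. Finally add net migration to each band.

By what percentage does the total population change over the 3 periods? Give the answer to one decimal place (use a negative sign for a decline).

-34.1

Let group 1 be 0–14 through group 4 = 45+.
Period 1.
Births: 9000 * 0.113 = 1017  |  8450 * 0.055 = 465 ⇒ total 1482
Group 2: 10400 * 0.979 = 10182
Group 3: 9000 * 0.95 = 8550
Group 4: 8450 * 0.975 + 4850 * 0.608 = 8239 + 2949 = 11188
Net migration: Group 2 − 240 → 9942
Population now: 0–14=1482, 15–29=9942, 30–44=8550, 45+=11188
Period 2.
Births: 9942 * 0.113 = 1123  |  8550 * 0.055 = 470 ⇒ total 1593
Group 2: 1482 * 0.979 = 1451
Group 3: 9942 * 0.95 = 9445
Group 4: 8550 * 0.975 + 11188 * 0.608 = 8336 + 6802 = 15138
Net migration: Group 2 − 240 → 1211
Population now: 0–14=1593, 15–29=1211, 30–44=9445, 45+=15138
Period 3.
Births: 1211 * 0.113 = 137  |  9445 * 0.055 = 519 ⇒ total 656
Group 2: 1593 * 0.979 = 1560
Group 3: 1211 * 0.95 = 1150
Group 4: 9445 * 0.975 + 15138 * 0.608 = 9209 + 9204 = 18413
Net migration: Group 2 − 240 → 1320
Population now: 0–14=656, 15–29=1320, 30–44=1150, 45+=18413
Total: 32700 → 21539; change = -11161; percentage change = -34.1%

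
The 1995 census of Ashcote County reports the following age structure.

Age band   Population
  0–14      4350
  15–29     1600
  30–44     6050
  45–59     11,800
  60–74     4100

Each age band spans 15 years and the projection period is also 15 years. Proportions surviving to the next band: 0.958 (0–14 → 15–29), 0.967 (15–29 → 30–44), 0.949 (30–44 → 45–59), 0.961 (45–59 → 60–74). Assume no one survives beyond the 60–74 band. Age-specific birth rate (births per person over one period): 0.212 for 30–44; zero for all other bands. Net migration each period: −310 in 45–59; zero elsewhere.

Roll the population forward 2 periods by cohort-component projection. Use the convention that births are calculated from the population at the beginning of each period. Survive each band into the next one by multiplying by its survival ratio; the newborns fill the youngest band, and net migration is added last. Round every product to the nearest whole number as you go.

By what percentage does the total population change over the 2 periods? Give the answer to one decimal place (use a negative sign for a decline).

-57.1

[period 1]
Births: 6050 × 0.212 = 1283
15–29: 4350 × 0.958 = 4167
30–44: 1600 × 0.967 = 1547
45–59: 6050 × 0.949 = 5741
60–74: 11800 × 0.961 = 11340
Net migration: 45–59 − 310 → 5431
End of period: [1283, 4167, 1547, 5431, 11340]
[period 2]
Births: 1547 × 0.212 = 328
15–29: 1283 × 0.958 = 1229
30–44: 4167 × 0.967 = 4029
45–59: 1547 × 0.949 = 1468
60–74: 5431 × 0.961 = 5219
Net migration: 45–59 − 310 → 1158
End of period: [328, 1229, 4029, 1158, 5219]
Total: 27900 → 11963; change = -15937; percentage change = -57.1%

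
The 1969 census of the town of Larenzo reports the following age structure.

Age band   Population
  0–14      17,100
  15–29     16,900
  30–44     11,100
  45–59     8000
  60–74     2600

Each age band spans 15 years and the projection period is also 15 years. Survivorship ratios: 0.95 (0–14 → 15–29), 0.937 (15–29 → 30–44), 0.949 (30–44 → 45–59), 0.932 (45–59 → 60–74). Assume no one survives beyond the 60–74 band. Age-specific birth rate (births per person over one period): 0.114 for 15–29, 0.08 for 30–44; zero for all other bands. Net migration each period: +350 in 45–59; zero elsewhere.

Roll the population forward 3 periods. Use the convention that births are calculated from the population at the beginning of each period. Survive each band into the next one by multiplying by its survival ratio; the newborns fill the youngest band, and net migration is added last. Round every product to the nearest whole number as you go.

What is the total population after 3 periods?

36119

After projecting period 1:
Births: 16900 × 0.114 = 1927, 11100 × 0.08 = 888 ⇒ total 2815
15–29: 17100 × 0.95 = 16245
30–44: 16900 × 0.937 = 15835
45–59: 11100 × 0.949 = 10534
60–74: 8000 × 0.932 = 7456
Net migration: 45–59 + 350 → 10884
End of period: [2815, 16245, 15835, 10884, 7456]
After projecting period 2:
Births: 16245 × 0.114 = 1852, 15835 × 0.08 = 1267 ⇒ total 3119
15–29: 2815 × 0.95 = 2674
30–44: 16245 × 0.937 = 15222
45–59: 15835 × 0.949 = 15027
60–74: 10884 × 0.932 = 10144
Net migration: 45–59 + 350 → 15377
End of period: [3119, 2674, 15222, 15377, 10144]
After projecting period 3:
Births: 2674 × 0.114 = 305, 15222 × 0.08 = 1218 ⇒ total 1523
15–29: 3119 × 0.95 = 2963
30–44: 2674 × 0.937 = 2506
45–59: 15222 × 0.949 = 14446
60–74: 15377 × 0.932 = 14331
Net migration: 45–59 + 350 → 14796
End of period: [1523, 2963, 2506, 14796, 14331]
Total after period 3: 1523 + 2963 + 2506 + 14796 + 14331 = 36119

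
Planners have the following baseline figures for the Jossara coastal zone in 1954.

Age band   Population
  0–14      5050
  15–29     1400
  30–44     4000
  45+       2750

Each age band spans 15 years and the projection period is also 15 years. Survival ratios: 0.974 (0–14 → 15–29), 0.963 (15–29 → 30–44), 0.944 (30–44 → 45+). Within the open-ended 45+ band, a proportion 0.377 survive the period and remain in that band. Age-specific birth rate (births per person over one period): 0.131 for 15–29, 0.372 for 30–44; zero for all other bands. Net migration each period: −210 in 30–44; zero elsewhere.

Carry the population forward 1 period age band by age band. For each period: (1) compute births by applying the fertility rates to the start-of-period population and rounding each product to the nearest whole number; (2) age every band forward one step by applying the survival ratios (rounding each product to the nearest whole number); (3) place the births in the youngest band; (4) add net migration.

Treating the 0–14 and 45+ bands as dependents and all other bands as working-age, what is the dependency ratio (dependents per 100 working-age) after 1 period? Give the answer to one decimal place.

Period 1:
Births: 1400 × 0.131 = 183, 4000 × 0.372 = 1488 → 1671
15–29: 5050 × 0.974 = 4919
30–44: 1400 × 0.963 = 1348
45+: 4000 × 0.944 + 2750 × 0.377 = 3776 + 1037 = 4813
Net migration: 30–44 − 210 → 1138
End of period: [1671, 4919, 1138, 4813]
Dependents (band 0–14 + band 45+) = 1671 + 4813 = 6484; working-age = 6057; ratio = 6484/6057 × 100 = 107.0

107.0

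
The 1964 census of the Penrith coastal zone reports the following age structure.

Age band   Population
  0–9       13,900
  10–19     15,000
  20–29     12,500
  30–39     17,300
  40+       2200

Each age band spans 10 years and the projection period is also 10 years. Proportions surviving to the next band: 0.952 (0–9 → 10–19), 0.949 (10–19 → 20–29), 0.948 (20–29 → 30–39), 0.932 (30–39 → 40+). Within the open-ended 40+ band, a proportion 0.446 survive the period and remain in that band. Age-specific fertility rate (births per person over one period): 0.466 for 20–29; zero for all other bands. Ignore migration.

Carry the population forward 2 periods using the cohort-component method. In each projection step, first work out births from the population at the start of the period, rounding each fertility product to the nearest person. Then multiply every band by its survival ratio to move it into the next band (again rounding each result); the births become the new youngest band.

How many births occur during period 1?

Period 1.
Births: 12500 * 0.466 = 5825
10–19: 13900 * 0.952 = 13233
20–29: 15000 * 0.949 = 14235
30–39: 12500 * 0.948 = 11850
40+: 17300 * 0.932 + 2200 * 0.446 = 16124 + 981 = 17105
Population now: 0–9=5825, 10–19=13233, 20–29=14235, 30–39=11850, 40+=17105

5825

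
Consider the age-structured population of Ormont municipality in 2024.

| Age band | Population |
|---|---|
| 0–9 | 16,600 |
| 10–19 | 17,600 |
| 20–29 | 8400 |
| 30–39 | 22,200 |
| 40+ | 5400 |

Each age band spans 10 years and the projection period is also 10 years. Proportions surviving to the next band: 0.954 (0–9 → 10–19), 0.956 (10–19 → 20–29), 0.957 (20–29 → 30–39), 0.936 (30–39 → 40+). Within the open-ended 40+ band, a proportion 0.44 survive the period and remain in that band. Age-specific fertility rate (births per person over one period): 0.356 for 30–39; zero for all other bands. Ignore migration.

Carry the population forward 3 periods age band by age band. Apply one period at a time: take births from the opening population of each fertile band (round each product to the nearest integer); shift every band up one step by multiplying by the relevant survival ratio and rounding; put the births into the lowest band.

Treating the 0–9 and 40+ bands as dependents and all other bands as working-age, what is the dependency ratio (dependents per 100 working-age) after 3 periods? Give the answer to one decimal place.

117.1

[period 1]
Births: 22200 × 0.356 = 7903
10–19: 16600 × 0.954 = 15836
20–29: 17600 × 0.956 = 16826
30–39: 8400 × 0.957 = 8039
40+: 22200 × 0.936 + 5400 × 0.44 = 20779 + 2376 = 23155
Giving 7903 / 15836 / 16826 / 8039 / 23155.
[period 2]
Births: 8039 × 0.356 = 2862
10–19: 7903 × 0.954 = 7539
20–29: 15836 × 0.956 = 15139
30–39: 16826 × 0.957 = 16102
40+: 8039 × 0.936 + 23155 × 0.44 = 7525 + 10188 = 17713
Giving 2862 / 7539 / 15139 / 16102 / 17713.
[period 3]
Births: 16102 × 0.356 = 5732
10–19: 2862 × 0.954 = 2730
20–29: 7539 × 0.956 = 7207
30–39: 15139 × 0.957 = 14488
40+: 16102 × 0.936 + 17713 × 0.44 = 15071 + 7794 = 22865
Giving 5732 / 2730 / 7207 / 14488 / 22865.
Dependents (band 0–9 + band 40+) = 5732 + 22865 = 28597; working-age = 24425; ratio = 28597/24425 × 100 = 117.1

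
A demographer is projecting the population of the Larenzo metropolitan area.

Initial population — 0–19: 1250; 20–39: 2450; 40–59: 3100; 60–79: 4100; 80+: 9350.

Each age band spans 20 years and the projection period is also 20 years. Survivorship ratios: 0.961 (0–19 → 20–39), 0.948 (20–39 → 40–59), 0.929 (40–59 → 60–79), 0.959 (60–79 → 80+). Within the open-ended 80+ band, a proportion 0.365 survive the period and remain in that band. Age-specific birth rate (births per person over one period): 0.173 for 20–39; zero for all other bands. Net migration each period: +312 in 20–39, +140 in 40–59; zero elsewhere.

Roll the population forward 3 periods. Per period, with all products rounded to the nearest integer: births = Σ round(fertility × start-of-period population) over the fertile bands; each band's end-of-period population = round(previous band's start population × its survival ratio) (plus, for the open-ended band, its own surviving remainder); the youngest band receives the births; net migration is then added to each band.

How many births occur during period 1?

424

Let band 1 be 0–19 through band 5 = 80+.
After projecting period 1:
Births: 2450 × 0.173 = 424
Band 2: 1250 × 0.961 = 1201
Band 3: 2450 × 0.948 = 2323
Band 4: 3100 × 0.929 = 2880
Band 5: 4100 × 0.959 + 9350 × 0.365 = 3932 + 3413 = 7345
Net migration: Band 2 + 312 → 1513; Band 3 + 140 → 2463
Population now: 0–19=424, 20–39=1513, 40–59=2463, 60–79=2880, 80+=7345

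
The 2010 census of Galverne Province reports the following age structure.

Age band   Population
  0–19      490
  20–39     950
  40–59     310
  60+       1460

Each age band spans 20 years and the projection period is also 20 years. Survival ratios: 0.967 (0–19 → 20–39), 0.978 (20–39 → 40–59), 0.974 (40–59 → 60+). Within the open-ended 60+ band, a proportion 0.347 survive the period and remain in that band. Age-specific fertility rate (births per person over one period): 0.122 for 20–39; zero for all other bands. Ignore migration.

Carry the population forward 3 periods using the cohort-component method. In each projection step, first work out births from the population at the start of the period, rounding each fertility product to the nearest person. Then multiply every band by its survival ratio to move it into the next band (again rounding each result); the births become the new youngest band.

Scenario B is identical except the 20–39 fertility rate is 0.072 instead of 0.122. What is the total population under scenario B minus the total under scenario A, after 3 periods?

(Groups numbered youngest = 1 to oldest = 4.)
[period 1]
Births: 950 * 0.122 = 116
Group 2: 490 * 0.967 = 474
Group 3: 950 * 0.978 = 929
Group 4: 310 * 0.974 + 1460 * 0.347 = 302 + 507 = 809
Giving 116 / 474 / 929 / 809.
[period 2]
Births: 474 * 0.122 = 58
Group 2: 116 * 0.967 = 112
Group 3: 474 * 0.978 = 464
Group 4: 929 * 0.974 + 809 * 0.347 = 905 + 281 = 1186
Giving 58 / 112 / 464 / 1186.
[period 3]
Births: 112 * 0.122 = 14
Group 2: 58 * 0.967 = 56
Group 3: 112 * 0.978 = 110
Group 4: 464 * 0.974 + 1186 * 0.347 = 452 + 412 = 864
Giving 14 / 56 / 110 / 864.
Scenario A total after 3 periods: 1044
Scenario B projection —
[period 1]
Births: 950 * 0.072 = 68
Group 2: 490 * 0.967 = 474
Group 3: 950 * 0.978 = 929
Group 4: 310 * 0.974 + 1460 * 0.347 = 302 + 507 = 809
Giving 68 / 474 / 929 / 809.
[period 2]
Births: 474 * 0.072 = 34
Group 2: 68 * 0.967 = 66
Group 3: 474 * 0.978 = 464
Group 4: 929 * 0.974 + 809 * 0.347 = 905 + 281 = 1186
Giving 34 / 66 / 464 / 1186.
[period 3]
Births: 66 * 0.072 = 5
Group 2: 34 * 0.967 = 33
Group 3: 66 * 0.978 = 65
Group 4: 464 * 0.974 + 1186 * 0.347 = 452 + 412 = 864
Giving 5 / 33 / 65 / 864.
Scenario B total after 3 periods: 967
Difference B − A = 967 − 1044 = -77

-77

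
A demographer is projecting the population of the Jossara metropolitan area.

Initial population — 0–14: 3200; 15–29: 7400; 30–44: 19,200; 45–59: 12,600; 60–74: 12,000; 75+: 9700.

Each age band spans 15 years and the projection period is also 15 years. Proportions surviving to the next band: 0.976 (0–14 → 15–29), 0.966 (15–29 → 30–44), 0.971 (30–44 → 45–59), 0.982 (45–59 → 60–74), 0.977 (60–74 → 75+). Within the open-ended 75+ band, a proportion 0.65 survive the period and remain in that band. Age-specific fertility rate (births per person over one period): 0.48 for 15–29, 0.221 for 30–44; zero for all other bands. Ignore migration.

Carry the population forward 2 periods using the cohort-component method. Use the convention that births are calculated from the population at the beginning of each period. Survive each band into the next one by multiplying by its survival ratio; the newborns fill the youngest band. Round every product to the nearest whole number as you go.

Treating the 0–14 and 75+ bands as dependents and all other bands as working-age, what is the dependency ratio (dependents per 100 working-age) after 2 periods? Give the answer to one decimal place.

74.9

(Bands numbered youngest = 1 to oldest = 6.)
After projecting period 1:
Births: 7400 × 0.48 = 3552, 19200 × 0.221 = 4243 → 7795
Band 2: 3200 × 0.976 = 3123
Band 3: 7400 × 0.966 = 7148
Band 4: 19200 × 0.971 = 18643
Band 5: 12600 × 0.982 = 12373
Band 6: 12000 × 0.977 + 9700 × 0.65 = 11724 + 6305 = 18029
Giving 7795 / 3123 / 7148 / 18643 / 12373 / 18029.
After projecting period 2:
Births: 3123 × 0.48 = 1499, 7148 × 0.221 = 1580 → 3079
Band 2: 7795 × 0.976 = 7608
Band 3: 3123 × 0.966 = 3017
Band 4: 7148 × 0.971 = 6941
Band 5: 18643 × 0.982 = 18307
Band 6: 12373 × 0.977 + 18029 × 0.65 = 12088 + 11719 = 23807
Giving 3079 / 7608 / 3017 / 6941 / 18307 / 23807.
Dependents (band 0–14 + band 75+) = 3079 + 23807 = 26886; working-age = 35873; ratio = 26886/35873 × 100 = 74.9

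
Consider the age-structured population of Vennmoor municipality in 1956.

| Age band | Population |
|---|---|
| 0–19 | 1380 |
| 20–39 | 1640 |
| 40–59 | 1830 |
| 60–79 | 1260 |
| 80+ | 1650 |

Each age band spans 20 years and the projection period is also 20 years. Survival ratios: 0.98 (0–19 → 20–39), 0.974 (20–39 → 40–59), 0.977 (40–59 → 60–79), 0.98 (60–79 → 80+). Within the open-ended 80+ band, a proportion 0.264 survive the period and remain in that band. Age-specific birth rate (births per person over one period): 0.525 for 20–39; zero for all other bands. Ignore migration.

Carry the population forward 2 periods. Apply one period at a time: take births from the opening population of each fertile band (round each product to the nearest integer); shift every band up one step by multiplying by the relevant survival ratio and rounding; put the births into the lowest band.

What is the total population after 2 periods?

6624

Let group 1 be 0–19 through group 5 = 80+.
After projecting period 1:
Births: 1640 × 0.525 = 861
Group 2: 1380 × 0.98 = 1352
Group 3: 1640 × 0.974 = 1597
Group 4: 1830 × 0.977 = 1788
Group 5: 1260 × 0.98 + 1650 × 0.264 = 1235 + 436 = 1671
Population now: 0–19=861, 20–39=1352, 40–59=1597, 60–79=1788, 80+=1671
After projecting period 2:
Births: 1352 × 0.525 = 710
Group 2: 861 × 0.98 = 844
Group 3: 1352 × 0.974 = 1317
Group 4: 1597 × 0.977 = 1560
Group 5: 1788 × 0.98 + 1671 × 0.264 = 1752 + 441 = 2193
Population now: 0–19=710, 20–39=844, 40–59=1317, 60–79=1560, 80+=2193
Total after period 2: 710 + 844 + 1317 + 1560 + 2193 = 6624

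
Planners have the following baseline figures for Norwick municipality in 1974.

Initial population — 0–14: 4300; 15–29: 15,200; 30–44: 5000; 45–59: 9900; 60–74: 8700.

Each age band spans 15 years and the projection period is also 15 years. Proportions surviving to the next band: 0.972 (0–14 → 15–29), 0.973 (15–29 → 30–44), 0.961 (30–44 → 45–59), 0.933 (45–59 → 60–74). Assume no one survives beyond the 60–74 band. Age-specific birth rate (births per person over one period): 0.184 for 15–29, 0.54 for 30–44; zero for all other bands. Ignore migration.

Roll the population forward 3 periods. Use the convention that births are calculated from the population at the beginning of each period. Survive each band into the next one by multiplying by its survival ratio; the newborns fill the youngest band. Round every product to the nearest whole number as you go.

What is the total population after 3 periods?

(Bands numbered youngest = 1 to oldest = 5.)
[period 1]
Births: 15200 * 0.184 = 2797 ; 5000 * 0.54 = 2700 ⇒ total 5497
Band 2: 4300 * 0.972 = 4180
Band 3: 15200 * 0.973 = 14790
Band 4: 5000 * 0.961 = 4805
Band 5: 9900 * 0.933 = 9237
Giving 5497 / 4180 / 14790 / 4805 / 9237.
[period 2]
Births: 4180 * 0.184 = 769 ; 14790 * 0.54 = 7987 ⇒ total 8756
Band 2: 5497 * 0.972 = 5343
Band 3: 4180 * 0.973 = 4067
Band 4: 14790 * 0.961 = 14213
Band 5: 4805 * 0.933 = 4483
Giving 8756 / 5343 / 4067 / 14213 / 4483.
[period 3]
Births: 5343 * 0.184 = 983 ; 4067 * 0.54 = 2196 ⇒ total 3179
Band 2: 8756 * 0.972 = 8511
Band 3: 5343 * 0.973 = 5199
Band 4: 4067 * 0.961 = 3908
Band 5: 14213 * 0.933 = 13261
Giving 3179 / 8511 / 5199 / 3908 / 13261.
Total after period 3: 3179 + 8511 + 5199 + 3908 + 13261 = 34058

34058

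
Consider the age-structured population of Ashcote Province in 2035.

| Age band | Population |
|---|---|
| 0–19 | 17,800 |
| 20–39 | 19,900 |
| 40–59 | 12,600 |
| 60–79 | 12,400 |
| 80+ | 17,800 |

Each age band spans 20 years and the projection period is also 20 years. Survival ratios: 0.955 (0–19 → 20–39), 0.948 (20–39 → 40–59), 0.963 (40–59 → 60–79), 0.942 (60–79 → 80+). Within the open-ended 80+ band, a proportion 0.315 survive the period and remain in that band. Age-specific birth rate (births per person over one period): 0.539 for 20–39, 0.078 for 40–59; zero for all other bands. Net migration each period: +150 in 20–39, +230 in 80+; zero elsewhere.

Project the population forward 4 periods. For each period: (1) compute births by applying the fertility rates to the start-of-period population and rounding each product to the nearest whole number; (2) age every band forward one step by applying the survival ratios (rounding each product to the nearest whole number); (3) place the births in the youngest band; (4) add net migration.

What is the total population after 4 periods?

Numbering the bands 1..5 from youngest to oldest:
Period 1:
Births: 19900 * 0.539 = 10726, 12600 * 0.078 = 983 — total 11709
Band 2: 17800 * 0.955 = 16999
Band 3: 19900 * 0.948 = 18865
Band 4: 12600 * 0.963 = 12134
Band 5: 12400 * 0.942 + 17800 * 0.315 = 11681 + 5607 = 17288
Net migration: Band 2 + 150 → 17149; Band 5 + 230 → 17518
Population now: 0–19=11709, 20–39=17149, 40–59=18865, 60–79=12134, 80+=17518
Period 2:
Births: 17149 * 0.539 = 9243, 18865 * 0.078 = 1471 — total 10714
Band 2: 11709 * 0.955 = 11182
Band 3: 17149 * 0.948 = 16257
Band 4: 18865 * 0.963 = 18167
Band 5: 12134 * 0.942 + 17518 * 0.315 = 11430 + 5518 = 16948
Net migration: Band 2 + 150 → 11332; Band 5 + 230 → 17178
Population now: 0–19=10714, 20–39=11332, 40–59=16257, 60–79=18167, 80+=17178
Period 3:
Births: 11332 * 0.539 = 6108, 16257 * 0.078 = 1268 — total 7376
Band 2: 10714 * 0.955 = 10232
Band 3: 11332 * 0.948 = 10743
Band 4: 16257 * 0.963 = 15655
Band 5: 18167 * 0.942 + 17178 * 0.315 = 17113 + 5411 = 22524
Net migration: Band 2 + 150 → 10382; Band 5 + 230 → 22754
Population now: 0–19=7376, 20–39=10382, 40–59=10743, 60–79=15655, 80+=22754
Period 4:
Births: 10382 * 0.539 = 5596, 10743 * 0.078 = 838 — total 6434
Band 2: 7376 * 0.955 = 7044
Band 3: 10382 * 0.948 = 9842
Band 4: 10743 * 0.963 = 10346
Band 5: 15655 * 0.942 + 22754 * 0.315 = 14747 + 7168 = 21915
Net migration: Band 2 + 150 → 7194; Band 5 + 230 → 22145
Population now: 0–19=6434, 20–39=7194, 40–59=9842, 60–79=10346, 80+=22145
Total after period 4: 6434 + 7194 + 9842 + 10346 + 22145 = 55961

55961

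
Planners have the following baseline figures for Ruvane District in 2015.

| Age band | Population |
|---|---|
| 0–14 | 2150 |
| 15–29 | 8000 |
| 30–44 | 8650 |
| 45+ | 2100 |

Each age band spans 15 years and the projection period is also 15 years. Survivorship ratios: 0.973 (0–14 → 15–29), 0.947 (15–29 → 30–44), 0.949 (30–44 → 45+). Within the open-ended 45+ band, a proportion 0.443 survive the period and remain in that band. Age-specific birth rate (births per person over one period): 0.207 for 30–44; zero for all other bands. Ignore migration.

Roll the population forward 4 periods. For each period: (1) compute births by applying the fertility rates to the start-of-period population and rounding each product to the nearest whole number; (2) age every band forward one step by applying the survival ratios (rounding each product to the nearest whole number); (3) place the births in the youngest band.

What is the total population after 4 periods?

— Period 1 —
Births: 8650 × 0.207 = 1791
15–29: 2150 × 0.973 = 2092
30–44: 8000 × 0.947 = 7576
45+: 8650 × 0.949 + 2100 × 0.443 = 8209 + 930 = 9139
End of period: [1791, 2092, 7576, 9139]
— Period 2 —
Births: 7576 × 0.207 = 1568
15–29: 1791 × 0.973 = 1743
30–44: 2092 × 0.947 = 1981
45+: 7576 × 0.949 + 9139 × 0.443 = 7190 + 4049 = 11239
End of period: [1568, 1743, 1981, 11239]
— Period 3 —
Births: 1981 × 0.207 = 410
15–29: 1568 × 0.973 = 1526
30–44: 1743 × 0.947 = 1651
45+: 1981 × 0.949 + 11239 × 0.443 = 1880 + 4979 = 6859
End of period: [410, 1526, 1651, 6859]
— Period 4 —
Births: 1651 × 0.207 = 342
15–29: 410 × 0.973 = 399
30–44: 1526 × 0.947 = 1445
45+: 1651 × 0.949 + 6859 × 0.443 = 1567 + 3039 = 4606
End of period: [342, 399, 1445, 4606]
Total after period 4: 342 + 399 + 1445 + 4606 = 6792

6792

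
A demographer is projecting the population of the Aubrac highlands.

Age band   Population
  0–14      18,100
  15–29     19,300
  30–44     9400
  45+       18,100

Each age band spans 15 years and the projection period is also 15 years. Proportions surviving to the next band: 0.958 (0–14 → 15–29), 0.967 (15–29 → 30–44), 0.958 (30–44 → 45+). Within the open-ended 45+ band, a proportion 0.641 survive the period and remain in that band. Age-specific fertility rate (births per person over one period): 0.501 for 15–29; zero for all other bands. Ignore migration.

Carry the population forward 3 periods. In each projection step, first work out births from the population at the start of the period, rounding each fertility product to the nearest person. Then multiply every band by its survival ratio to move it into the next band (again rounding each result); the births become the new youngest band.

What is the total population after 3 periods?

57911

Call the bands 1 to 4, youngest first.
— Period 1 —
Births: 19300 × 0.501 = 9669
Band 2: 18100 × 0.958 = 17340
Band 3: 19300 × 0.967 = 18663
Band 4: 9400 × 0.958 + 18100 × 0.641 = 9005 + 11602 = 20607
Giving 9669 / 17340 / 18663 / 20607.
— Period 2 —
Births: 17340 × 0.501 = 8687
Band 2: 9669 × 0.958 = 9263
Band 3: 17340 × 0.967 = 16768
Band 4: 18663 × 0.958 + 20607 × 0.641 = 17879 + 13209 = 31088
Giving 8687 / 9263 / 16768 / 31088.
— Period 3 —
Births: 9263 × 0.501 = 4641
Band 2: 8687 × 0.958 = 8322
Band 3: 9263 × 0.967 = 8957
Band 4: 16768 × 0.958 + 31088 × 0.641 = 16064 + 19927 = 35991
Giving 4641 / 8322 / 8957 / 35991.
Total after period 3: 4641 + 8322 + 8957 + 35991 = 57911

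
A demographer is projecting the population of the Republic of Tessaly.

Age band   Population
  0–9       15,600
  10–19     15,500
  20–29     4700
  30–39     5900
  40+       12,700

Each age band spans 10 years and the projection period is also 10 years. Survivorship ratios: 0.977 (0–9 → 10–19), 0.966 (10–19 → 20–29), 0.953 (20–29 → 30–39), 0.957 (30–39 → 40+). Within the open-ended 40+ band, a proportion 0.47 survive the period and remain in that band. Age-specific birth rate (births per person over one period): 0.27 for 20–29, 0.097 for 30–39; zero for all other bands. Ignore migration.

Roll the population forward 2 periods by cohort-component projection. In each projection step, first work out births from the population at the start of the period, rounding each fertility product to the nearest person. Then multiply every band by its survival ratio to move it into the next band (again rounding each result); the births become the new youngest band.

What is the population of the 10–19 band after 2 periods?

[period 1]
Births: 4700 × 0.27 = 1269, 5900 × 0.097 = 572 ⇒ total 1841
10–19: 15600 × 0.977 = 15241
20–29: 15500 × 0.966 = 14973
30–39: 4700 × 0.953 = 4479
40+: 5900 × 0.957 + 12700 × 0.47 = 5646 + 5969 = 11615
→ [1841, 15241, 14973, 4479, 11615]
[period 2]
Births: 14973 × 0.27 = 4043, 4479 × 0.097 = 434 ⇒ total 4477
10–19: 1841 × 0.977 = 1799
20–29: 15241 × 0.966 = 14723
30–39: 14973 × 0.953 = 14269
40+: 4479 × 0.957 + 11615 × 0.47 = 4286 + 5459 = 9745
→ [4477, 1799, 14723, 14269, 9745]

1799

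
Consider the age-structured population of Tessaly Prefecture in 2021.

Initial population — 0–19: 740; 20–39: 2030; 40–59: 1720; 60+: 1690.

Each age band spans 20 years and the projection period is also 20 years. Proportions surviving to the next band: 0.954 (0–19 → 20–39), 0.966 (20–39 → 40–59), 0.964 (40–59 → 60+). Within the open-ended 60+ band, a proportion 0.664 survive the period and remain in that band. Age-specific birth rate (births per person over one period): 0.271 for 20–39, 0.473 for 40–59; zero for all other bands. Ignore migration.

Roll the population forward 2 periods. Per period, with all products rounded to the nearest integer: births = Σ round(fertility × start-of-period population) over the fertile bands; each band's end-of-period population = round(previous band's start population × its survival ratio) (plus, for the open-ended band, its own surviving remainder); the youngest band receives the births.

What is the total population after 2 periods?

— Period 1 —
Births: 2030 × 0.271 = 550, 1720 × 0.473 = 814 — total 1364
20–39: 740 × 0.954 = 706
40–59: 2030 × 0.966 = 1961
60+: 1720 × 0.964 + 1690 × 0.664 = 1658 + 1122 = 2780
Giving 1364 / 706 / 1961 / 2780.
— Period 2 —
Births: 706 × 0.271 = 191, 1961 × 0.473 = 928 — total 1119
20–39: 1364 × 0.954 = 1301
40–59: 706 × 0.966 = 682
60+: 1961 × 0.964 + 2780 × 0.664 = 1890 + 1846 = 3736
Giving 1119 / 1301 / 682 / 3736.
Total after period 2: 1119 + 1301 + 682 + 3736 = 6838

6838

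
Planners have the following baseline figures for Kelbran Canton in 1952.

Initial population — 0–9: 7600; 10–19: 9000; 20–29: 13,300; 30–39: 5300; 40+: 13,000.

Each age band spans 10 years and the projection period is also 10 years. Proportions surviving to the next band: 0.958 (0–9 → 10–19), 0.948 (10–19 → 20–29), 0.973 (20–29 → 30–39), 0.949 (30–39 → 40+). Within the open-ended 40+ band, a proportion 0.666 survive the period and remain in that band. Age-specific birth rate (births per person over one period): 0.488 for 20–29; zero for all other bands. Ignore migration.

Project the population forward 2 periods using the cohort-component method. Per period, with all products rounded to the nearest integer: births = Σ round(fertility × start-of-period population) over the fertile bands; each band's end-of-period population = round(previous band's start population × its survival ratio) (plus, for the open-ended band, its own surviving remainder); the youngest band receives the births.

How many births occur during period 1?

6490

[period 1]
Births: 13300 × 0.488 = 6490
10–19: 7600 × 0.958 = 7281
20–29: 9000 × 0.948 = 8532
30–39: 13300 × 0.973 = 12941
40+: 5300 × 0.949 + 13000 × 0.666 = 5030 + 8658 = 13688
Giving 6490 / 7281 / 8532 / 12941 / 13688.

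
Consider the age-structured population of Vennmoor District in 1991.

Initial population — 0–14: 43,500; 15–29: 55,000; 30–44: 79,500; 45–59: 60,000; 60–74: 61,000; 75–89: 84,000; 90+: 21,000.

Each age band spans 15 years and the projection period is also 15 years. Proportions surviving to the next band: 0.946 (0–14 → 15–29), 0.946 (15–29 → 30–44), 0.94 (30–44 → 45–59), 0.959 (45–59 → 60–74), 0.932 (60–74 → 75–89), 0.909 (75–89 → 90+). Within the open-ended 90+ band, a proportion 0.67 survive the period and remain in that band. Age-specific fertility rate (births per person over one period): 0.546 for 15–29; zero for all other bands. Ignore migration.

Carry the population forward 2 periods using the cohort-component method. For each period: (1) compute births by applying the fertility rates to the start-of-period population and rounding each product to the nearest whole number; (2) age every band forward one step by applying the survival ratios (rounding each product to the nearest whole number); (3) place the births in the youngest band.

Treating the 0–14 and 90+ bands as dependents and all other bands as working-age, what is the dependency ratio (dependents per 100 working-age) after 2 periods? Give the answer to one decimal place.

55.8

Period 1:
Births: 55000 × 0.546 = 30030
15–29: 43500 × 0.946 = 41151
30–44: 55000 × 0.946 = 52030
45–59: 79500 × 0.94 = 74730
60–74: 60000 × 0.959 = 57540
75–89: 61000 × 0.932 = 56852
90+: 84000 × 0.909 + 21000 × 0.67 = 76356 + 14070 = 90426
Population now: 0–14=30030, 15–29=41151, 30–44=52030, 45–59=74730, 60–74=57540, 75–89=56852, 90+=90426
Period 2:
Births: 41151 × 0.546 = 22468
15–29: 30030 × 0.946 = 28408
30–44: 41151 × 0.946 = 38929
45–59: 52030 × 0.94 = 48908
60–74: 74730 × 0.959 = 71666
75–89: 57540 × 0.932 = 53627
90+: 56852 × 0.909 + 90426 × 0.67 = 51678 + 60585 = 112263
Population now: 0–14=22468, 15–29=28408, 30–44=38929, 45–59=48908, 60–74=71666, 75–89=53627, 90+=112263
Dependents (band 0–14 + band 90+) = 22468 + 112263 = 134731; working-age = 241538; ratio = 134731/241538 × 100 = 55.8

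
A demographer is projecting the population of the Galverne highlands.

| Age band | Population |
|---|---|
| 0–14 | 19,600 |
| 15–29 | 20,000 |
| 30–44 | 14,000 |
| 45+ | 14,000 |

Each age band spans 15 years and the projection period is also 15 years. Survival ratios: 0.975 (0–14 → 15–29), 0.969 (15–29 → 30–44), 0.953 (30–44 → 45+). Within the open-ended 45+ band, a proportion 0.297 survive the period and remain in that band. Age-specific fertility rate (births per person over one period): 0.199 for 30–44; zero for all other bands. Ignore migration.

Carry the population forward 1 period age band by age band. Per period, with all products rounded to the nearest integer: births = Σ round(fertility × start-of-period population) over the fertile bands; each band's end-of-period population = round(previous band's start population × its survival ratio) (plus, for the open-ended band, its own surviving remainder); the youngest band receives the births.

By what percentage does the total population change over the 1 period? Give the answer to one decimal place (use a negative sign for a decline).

-13.1

Numbering the bands 1..4 from youngest to oldest:
Period 1:
Births: 14000 × 0.199 = 2786
Band 2: 19600 × 0.975 = 19110
Band 3: 20000 × 0.969 = 19380
Band 4: 14000 × 0.953 + 14000 × 0.297 = 13342 + 4158 = 17500
End of period: [2786, 19110, 19380, 17500]
Total: 67600 → 58776; change = -8824; percentage change = -13.1%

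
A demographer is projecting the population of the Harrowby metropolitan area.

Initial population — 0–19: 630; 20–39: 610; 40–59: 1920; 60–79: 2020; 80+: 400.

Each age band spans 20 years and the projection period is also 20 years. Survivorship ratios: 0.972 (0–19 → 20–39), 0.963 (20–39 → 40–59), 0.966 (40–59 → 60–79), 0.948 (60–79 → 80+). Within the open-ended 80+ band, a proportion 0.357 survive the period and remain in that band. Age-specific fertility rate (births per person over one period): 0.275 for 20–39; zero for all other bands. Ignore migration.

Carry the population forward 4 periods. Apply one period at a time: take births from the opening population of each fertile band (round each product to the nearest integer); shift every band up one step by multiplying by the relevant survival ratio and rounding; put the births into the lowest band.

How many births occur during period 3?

Numbering the groups 1..5 from youngest to oldest:
After projecting period 1:
Births: 610 * 0.275 = 168
Group 2: 630 * 0.972 = 612
Group 3: 610 * 0.963 = 587
Group 4: 1920 * 0.966 = 1855
Group 5: 2020 * 0.948 + 400 * 0.357 = 1915 + 143 = 2058
End of period: [168, 612, 587, 1855, 2058]
After projecting period 2:
Births: 612 * 0.275 = 168
Group 2: 168 * 0.972 = 163
Group 3: 612 * 0.963 = 589
Group 4: 587 * 0.966 = 567
Group 5: 1855 * 0.948 + 2058 * 0.357 = 1759 + 735 = 2494
End of period: [168, 163, 589, 567, 2494]
After projecting period 3:
Births: 163 * 0.275 = 45
Group 2: 168 * 0.972 = 163
Group 3: 163 * 0.963 = 157
Group 4: 589 * 0.966 = 569
Group 5: 567 * 0.948 + 2494 * 0.357 = 538 + 890 = 1428
End of period: [45, 163, 157, 569, 1428]

45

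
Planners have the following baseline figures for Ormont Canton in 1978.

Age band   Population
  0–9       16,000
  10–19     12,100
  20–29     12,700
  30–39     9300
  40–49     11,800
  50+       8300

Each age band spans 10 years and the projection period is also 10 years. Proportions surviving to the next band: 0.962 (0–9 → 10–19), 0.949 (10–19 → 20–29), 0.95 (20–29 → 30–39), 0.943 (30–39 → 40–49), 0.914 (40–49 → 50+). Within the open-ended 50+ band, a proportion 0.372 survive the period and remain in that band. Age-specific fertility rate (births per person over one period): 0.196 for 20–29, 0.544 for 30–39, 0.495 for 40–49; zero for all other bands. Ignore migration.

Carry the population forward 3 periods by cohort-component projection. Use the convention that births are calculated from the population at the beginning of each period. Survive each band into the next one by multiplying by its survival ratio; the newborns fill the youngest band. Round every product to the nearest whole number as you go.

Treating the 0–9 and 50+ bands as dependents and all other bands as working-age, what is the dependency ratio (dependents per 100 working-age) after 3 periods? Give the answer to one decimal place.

60.6

(Bands numbered youngest = 1 to oldest = 6.)
After projecting period 1:
Births: 12700 × 0.196 = 2489 ; 9300 × 0.544 = 5059 ; 11800 × 0.495 = 5841 ⇒ total 13389
Band 2: 16000 × 0.962 = 15392
Band 3: 12100 × 0.949 = 11483
Band 4: 12700 × 0.95 = 12065
Band 5: 9300 × 0.943 = 8770
Band 6: 11800 × 0.914 + 8300 × 0.372 = 10785 + 3088 = 13873
End of period: [13389, 15392, 11483, 12065, 8770, 13873]
After projecting period 2:
Births: 11483 × 0.196 = 2251 ; 12065 × 0.544 = 6563 ; 8770 × 0.495 = 4341 ⇒ total 13155
Band 2: 13389 × 0.962 = 12880
Band 3: 15392 × 0.949 = 14607
Band 4: 11483 × 0.95 = 10909
Band 5: 12065 × 0.943 = 11377
Band 6: 8770 × 0.914 + 13873 × 0.372 = 8016 + 5161 = 13177
End of period: [13155, 12880, 14607, 10909, 11377, 13177]
After projecting period 3:
Births: 14607 × 0.196 = 2863 ; 10909 × 0.544 = 5934 ; 11377 × 0.495 = 5632 ⇒ total 14429
Band 2: 13155 × 0.962 = 12655
Band 3: 12880 × 0.949 = 12223
Band 4: 14607 × 0.95 = 13877
Band 5: 10909 × 0.943 = 10287
Band 6: 11377 × 0.914 + 13177 × 0.372 = 10399 + 4902 = 15301
End of period: [14429, 12655, 12223, 13877, 10287, 15301]
Dependents (band 0–9 + band 50+) = 14429 + 15301 = 29730; working-age = 49042; ratio = 29730/49042 × 100 = 60.6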